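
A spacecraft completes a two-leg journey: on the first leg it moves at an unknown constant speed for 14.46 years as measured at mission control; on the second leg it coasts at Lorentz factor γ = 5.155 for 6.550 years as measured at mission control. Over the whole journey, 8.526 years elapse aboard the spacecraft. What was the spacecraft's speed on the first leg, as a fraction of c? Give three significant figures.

β = 0.865

Leg 1: speed unknown; τ_1 = 14.46/γ_1.
Leg 2: γ = 5.155; τ_2 = 6.550/5.155 = 1.271 years.
Total proper time: τ_1 + 1.271 = 8.526, so τ_1 = 8.526 − 1.271 = 7.255 years.
γ_1 = 14.46/7.255 = 1.993; β = √(1 − 1/γ²) = √0.7482.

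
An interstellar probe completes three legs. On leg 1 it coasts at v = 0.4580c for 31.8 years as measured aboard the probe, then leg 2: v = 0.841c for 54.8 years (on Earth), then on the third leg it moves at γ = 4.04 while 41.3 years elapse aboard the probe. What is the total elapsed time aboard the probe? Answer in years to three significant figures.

τ = 103 years

Leg 1: 31.8 years is already measured aboard the probe.
Leg 2: γ = 1/√(1 − 0.841²) = 1/√0.2927 = 1.848; τ_2 = 54.8/1.848 = 29.65 years.
Leg 3: 41.3 years is already measured aboard the probe.
Total: 31.80 + 29.65 + 41.30 years.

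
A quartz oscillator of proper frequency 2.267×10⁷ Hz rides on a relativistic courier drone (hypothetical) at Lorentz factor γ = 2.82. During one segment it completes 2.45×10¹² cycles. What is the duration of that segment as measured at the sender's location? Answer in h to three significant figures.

Δt = 84.7 h

γ = 2.82
Proper time for N cycles: τ = N/f = 2.45×10¹²/(2.267×10⁷) = 1.081×10⁵ s = 30.02 h.
Lab-frame duration Δt = γτ = 2.820 × 30.02 = 84.66 h.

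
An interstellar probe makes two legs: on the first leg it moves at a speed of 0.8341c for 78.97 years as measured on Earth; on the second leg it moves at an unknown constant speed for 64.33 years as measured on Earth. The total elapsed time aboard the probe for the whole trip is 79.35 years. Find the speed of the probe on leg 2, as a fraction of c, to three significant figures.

β = 0.831

Leg 1: γ = 1/√(1 − 0.8341²) = 1/√0.3043 = 1.813; τ_1 = 78.97/1.813 = 43.56 years.
Leg 2: speed unknown; τ_2 = 64.33/γ_2.
Total proper time: 43.56 + τ_2 = 79.35, so τ_2 = 79.35 − 43.56 = 35.79 years.
γ_2 = 64.33/35.79 = 1.797; β = √(1 − 1/γ²) = √0.6905.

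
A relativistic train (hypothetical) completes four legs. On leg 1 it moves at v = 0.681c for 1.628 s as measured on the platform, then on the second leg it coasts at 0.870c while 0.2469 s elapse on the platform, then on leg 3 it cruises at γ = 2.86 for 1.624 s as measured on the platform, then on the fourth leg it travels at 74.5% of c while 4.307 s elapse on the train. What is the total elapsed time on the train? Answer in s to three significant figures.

τ = 6.19 s

Leg 1: γ = 1/√(1 − 0.681²) = 1/√0.5362 = 1.366; τ_1 = 1.628/1.366 = 1.192 s.
Leg 2: γ = 1/√(1 − 0.870²) = 1/√0.2431 = 2.028; τ_2 = 0.2469/2.028 = 0.1217 s.
Leg 3: γ = 2.86; τ_3 = 1.624/2.860 = 0.5678 s.
Leg 4: 4.307 s is already measured on the train.
Total: 1.192 + 0.1217 + 0.5678 + 4.307 s.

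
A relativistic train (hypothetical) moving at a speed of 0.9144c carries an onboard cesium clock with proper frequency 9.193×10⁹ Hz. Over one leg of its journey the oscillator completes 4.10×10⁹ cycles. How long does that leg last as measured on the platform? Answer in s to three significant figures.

γ = 1/√(1 − 0.9144²) = 1/√0.1639 = 2.470
Proper time for N cycles: τ = N/f = 4.10×10⁹/(9.193×10⁹) = 4.460×10⁻¹ s = 0.4460 s.
Lab-frame duration Δt = γτ = 2.470 × 0.4460 = 1.102 s.

Δt = 1.10 s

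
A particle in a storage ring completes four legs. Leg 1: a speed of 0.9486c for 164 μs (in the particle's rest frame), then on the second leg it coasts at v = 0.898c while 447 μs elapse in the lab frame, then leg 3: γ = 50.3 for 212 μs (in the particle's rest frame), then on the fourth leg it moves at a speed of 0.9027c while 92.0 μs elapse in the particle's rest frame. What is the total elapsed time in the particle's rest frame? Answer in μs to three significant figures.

Leg 1: 164 μs is already measured in the particle's rest frame.
Leg 2: γ = 1/√(1 − 0.898²) = 1/√0.1936 = 2.273; τ_2 = 447/2.273 = 196.7 μs.
Leg 3: 212 μs is already measured in the particle's rest frame.
Leg 4: 92.0 μs is already measured in the particle's rest frame.
Total: 164.0 + 196.7 + 212.0 + 92.00 μs.

τ = 665 μs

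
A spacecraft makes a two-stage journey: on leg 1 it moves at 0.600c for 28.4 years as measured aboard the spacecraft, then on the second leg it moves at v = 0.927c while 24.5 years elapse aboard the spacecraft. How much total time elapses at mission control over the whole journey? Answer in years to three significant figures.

Δt = 101 years

Leg 1: γ = 1/√(1 − 0.600²) = 5/4 = 1.250; Δt_1 = 1.250 × 28.4 = 35.50 years.
Leg 2: γ = 1/√(1 − 0.927²) = 1/√0.1407 = 2.666; Δt_2 = 2.666 × 24.5 = 65.32 years.
Total: 35.50 + 65.32 years.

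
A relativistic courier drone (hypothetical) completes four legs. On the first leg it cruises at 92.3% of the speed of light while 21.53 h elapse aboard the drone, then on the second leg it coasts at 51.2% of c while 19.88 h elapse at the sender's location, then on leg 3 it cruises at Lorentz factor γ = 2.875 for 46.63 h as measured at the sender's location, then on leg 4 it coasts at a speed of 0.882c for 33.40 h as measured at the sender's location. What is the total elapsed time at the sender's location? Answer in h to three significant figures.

Δt = 156 h

Leg 1: β = 0.923; γ = 1/√(1 − 0.923²) = 1/√0.1481 = 2.599; Δt_1 = 2.599 × 21.53 = 55.95 h.
Leg 2: 19.88 h is already measured at the sender's location.
Leg 3: 46.63 h is already measured at the sender's location.
Leg 4: 33.40 h is already measured at the sender's location.
Total: 55.95 + 19.88 + 46.63 + 33.40 h.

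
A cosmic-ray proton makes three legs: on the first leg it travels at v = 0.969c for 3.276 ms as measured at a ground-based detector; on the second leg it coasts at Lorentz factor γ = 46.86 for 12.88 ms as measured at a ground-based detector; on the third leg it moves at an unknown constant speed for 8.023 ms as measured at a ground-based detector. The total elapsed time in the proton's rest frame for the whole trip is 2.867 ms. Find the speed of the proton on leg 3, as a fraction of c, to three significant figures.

β = 0.975

Leg 1: γ = 1/√(1 − 0.969²) = 1/√0.06104 = 4.048; τ_1 = 3.276/4.048 = 0.8094 ms.
Leg 2: γ = 46.86; τ_2 = 12.88/46.86 = 0.2749 ms.
Leg 3: speed unknown; τ_3 = 8.023/γ_3.
Total proper time: 0.8094 + 0.2749 + τ_3 = 2.867, so τ_3 = 2.867 − 1.084 = 1.783 ms.
γ_3 = 8.023/1.783 = 4.500; β = √(1 − 1/γ²) = √0.9506.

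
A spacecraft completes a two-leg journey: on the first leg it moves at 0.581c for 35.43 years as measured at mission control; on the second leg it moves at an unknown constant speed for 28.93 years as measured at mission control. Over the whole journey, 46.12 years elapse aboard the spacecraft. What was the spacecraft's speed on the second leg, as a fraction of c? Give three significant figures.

Leg 1: γ = 1/√(1 − 0.581²) = 1/√0.6624 = 1.229; τ_1 = 35.43/1.229 = 28.84 years.
Leg 2: speed unknown; τ_2 = 28.93/γ_2.
Total proper time: 28.84 + τ_2 = 46.12, so τ_2 = 46.12 − 28.84 = 17.28 years.
γ_2 = 28.93/17.28 = 1.674; β = √(1 − 1/γ²) = √0.6431.

β = 0.802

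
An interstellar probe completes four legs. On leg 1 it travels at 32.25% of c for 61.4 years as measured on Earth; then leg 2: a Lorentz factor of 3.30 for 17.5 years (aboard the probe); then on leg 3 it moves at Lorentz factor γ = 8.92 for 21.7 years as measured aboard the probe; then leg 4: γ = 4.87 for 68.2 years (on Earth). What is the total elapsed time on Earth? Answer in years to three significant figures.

Δt = 381 years

Leg 1: 61.4 years is already measured on Earth.
Leg 2: γ = 3.30; Δt_2 = 3.300 × 17.5 = 57.75 years.
Leg 3: γ = 8.92; Δt_3 = 8.920 × 21.7 = 193.6 years.
Leg 4: 68.2 years is already measured on Earth.
Total: 61.40 + 57.75 + 193.6 + 68.20 years.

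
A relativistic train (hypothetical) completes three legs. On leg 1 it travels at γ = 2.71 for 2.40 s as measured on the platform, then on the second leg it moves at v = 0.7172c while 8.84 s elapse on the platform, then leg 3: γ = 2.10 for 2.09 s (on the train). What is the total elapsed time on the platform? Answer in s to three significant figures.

Δt = 15.6 s

Leg 1: 2.40 s is already measured on the platform.
Leg 2: 8.84 s is already measured on the platform.
Leg 3: γ = 2.10; Δt_3 = 2.100 × 2.09 = 4.389 s.
Total: 2.400 + 8.840 + 4.389 s.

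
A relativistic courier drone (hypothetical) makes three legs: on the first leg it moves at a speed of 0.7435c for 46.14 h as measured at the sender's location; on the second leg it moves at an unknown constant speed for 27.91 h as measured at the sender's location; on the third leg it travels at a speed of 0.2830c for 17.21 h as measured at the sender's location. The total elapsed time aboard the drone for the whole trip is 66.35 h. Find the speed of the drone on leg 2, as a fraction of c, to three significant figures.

Leg 1: γ = 1/√(1 − 0.7435²) = 1/√0.4472 = 1.495; τ_1 = 46.14/1.495 = 30.86 h.
Leg 2: speed unknown; τ_2 = 27.91/γ_2.
Leg 3: γ = 1/√(1 − 0.2830²) = 1/√0.9199 = 1.043; τ_3 = 17.21/1.043 = 16.51 h.
Total proper time: 30.86 + τ_2 + 16.51 = 66.35, so τ_2 = 66.35 − 47.36 = 18.99 h.
γ_2 = 27.91/18.99 = 1.470; β = √(1 − 1/γ²) = √0.5371.

β = 0.733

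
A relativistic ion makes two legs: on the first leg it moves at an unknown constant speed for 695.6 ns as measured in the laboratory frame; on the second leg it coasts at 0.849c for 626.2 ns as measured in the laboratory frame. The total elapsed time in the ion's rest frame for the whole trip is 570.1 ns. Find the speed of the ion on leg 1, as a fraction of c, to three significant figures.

β = 0.939

Leg 1: speed unknown; τ_1 = 695.6/γ_1.
Leg 2: γ = 1/√(1 − 0.849²) = 1/√0.2792 = 1.893; τ_2 = 626.2/1.893 = 330.9 ns.
Total proper time: τ_1 + 330.9 = 570.1, so τ_1 = 570.1 − 330.9 = 239.2 ns.
γ_1 = 695.6/239.2 = 2.908; β = √(1 − 1/γ²) = √0.8817.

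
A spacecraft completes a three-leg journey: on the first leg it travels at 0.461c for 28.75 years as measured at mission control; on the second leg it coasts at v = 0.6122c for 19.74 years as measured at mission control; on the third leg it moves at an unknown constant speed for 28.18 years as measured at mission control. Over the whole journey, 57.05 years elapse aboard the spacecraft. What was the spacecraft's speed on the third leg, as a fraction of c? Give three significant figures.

Leg 1: γ = 1/√(1 − 0.461²) = 1/√0.7875 = 1.127; τ_1 = 28.75/1.127 = 25.51 years.
Leg 2: γ = 1/√(1 − 0.6122²) = 1/√0.6252 = 1.265; τ_2 = 19.74/1.265 = 15.61 years.
Leg 3: speed unknown; τ_3 = 28.18/γ_3.
Total proper time: 25.51 + 15.61 + τ_3 = 57.05, so τ_3 = 57.05 − 41.12 = 15.93 years.
γ_3 = 28.18/15.93 = 1.769; β = √(1 − 1/γ²) = √0.6805.

β = 0.825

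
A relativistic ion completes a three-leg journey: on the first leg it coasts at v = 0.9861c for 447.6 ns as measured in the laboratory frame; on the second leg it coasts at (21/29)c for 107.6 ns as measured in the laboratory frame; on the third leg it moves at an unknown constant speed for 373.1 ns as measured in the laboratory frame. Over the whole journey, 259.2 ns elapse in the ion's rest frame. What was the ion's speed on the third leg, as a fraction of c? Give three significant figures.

Leg 1: γ = 1/√(1 − 0.9861²) = 1/√0.02761 = 6.019; τ_1 = 447.6/6.019 = 74.37 ns.
Leg 2: γ = 1/√(1 − (21/29)²) = 29/20 = 1.450; τ_2 = 107.6/1.450 = 74.21 ns.
Leg 3: speed unknown; τ_3 = 373.1/γ_3.
Total proper time: 74.37 + 74.21 + τ_3 = 259.2, so τ_3 = 259.2 − 148.6 = 110.6 ns.
γ_3 = 373.1/110.6 = 3.373; β = √(1 − 1/γ²) = √0.9121.

β = 0.955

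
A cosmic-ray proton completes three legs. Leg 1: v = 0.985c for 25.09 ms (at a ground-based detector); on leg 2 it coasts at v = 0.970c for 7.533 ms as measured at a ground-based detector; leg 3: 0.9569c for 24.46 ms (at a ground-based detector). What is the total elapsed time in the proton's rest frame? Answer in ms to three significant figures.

τ = 13.3 ms

Leg 1: γ = 1/√(1 − 0.985²) = 1/√0.02977 = 5.795; τ_1 = 25.09/5.795 = 4.329 ms.
Leg 2: γ = 1/√(1 − 0.970²) = 1/√0.05910 = 4.113; τ_2 = 7.533/4.113 = 1.831 ms.
Leg 3: γ = 1/√(1 − 0.9569²) = 1/√0.08434 = 3.443; τ_3 = 24.46/3.443 = 7.104 ms.
Total: 4.329 + 1.831 + 7.104 ms.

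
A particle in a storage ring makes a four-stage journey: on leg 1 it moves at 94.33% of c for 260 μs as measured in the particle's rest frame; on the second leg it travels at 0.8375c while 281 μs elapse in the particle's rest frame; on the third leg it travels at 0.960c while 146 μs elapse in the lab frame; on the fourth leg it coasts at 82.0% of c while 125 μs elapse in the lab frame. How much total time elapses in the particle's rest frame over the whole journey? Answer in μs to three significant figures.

Leg 1: 260 μs is already measured in the particle's rest frame.
Leg 2: 281 μs is already measured in the particle's rest frame.
Leg 3: γ = 1/√(1 − 0.960²) = 25/7 ≈ 3.571; τ_3 = 146/3.571 = 40.88 μs.
Leg 4: β = 0.820; γ = 1/√(1 − 0.820²) = 1/√0.3276 = 1.747; τ_4 = 125/1.747 = 71.55 μs.
Total: 260.0 + 281.0 + 40.88 + 71.55 μs.

τ = 653 μs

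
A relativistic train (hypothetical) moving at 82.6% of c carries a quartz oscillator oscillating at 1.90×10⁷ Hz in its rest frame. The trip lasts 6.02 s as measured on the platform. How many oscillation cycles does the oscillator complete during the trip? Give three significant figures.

N = 6.45×10⁷

β = 0.826; γ = 1/√(1 − 0.826²) = 1/√0.3177 = 1.774
The oscillator's own cycle count is N = f × τ where τ is the proper time on the train. τ = Δt/γ = 6.02/1.774 = 3.393 s = 3.393×10⁰ s.
N = 1.90×10⁷ × 3.393×10⁰ = 6.447×10⁷.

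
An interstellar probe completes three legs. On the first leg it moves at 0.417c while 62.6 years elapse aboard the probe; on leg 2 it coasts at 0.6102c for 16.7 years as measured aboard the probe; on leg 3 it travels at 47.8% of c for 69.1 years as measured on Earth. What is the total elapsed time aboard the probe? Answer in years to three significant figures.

τ = 140 years

Leg 1: 62.6 years is already measured aboard the probe.
Leg 2: 16.7 years is already measured aboard the probe.
Leg 3: β = 0.478; γ = 1/√(1 − 0.478²) = 1/√0.7715 = 1.138; τ_3 = 69.1/1.138 = 60.69 years.
Total: 62.60 + 16.70 + 60.69 years.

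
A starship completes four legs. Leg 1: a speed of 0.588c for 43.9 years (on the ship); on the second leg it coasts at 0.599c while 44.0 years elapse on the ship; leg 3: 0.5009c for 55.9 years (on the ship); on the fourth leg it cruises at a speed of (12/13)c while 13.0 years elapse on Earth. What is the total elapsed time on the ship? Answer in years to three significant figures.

τ = 149 years

Leg 1: 43.9 years is already measured on the ship.
Leg 2: 44.0 years is already measured on the ship.
Leg 3: 55.9 years is already measured on the ship.
Leg 4: γ = 1/√(1 − (12/13)²) = 13/5 = 2.600; τ_4 = 13.0/2.600 = 5.000 years.
Total: 43.90 + 44.00 + 55.90 + 5.000 years.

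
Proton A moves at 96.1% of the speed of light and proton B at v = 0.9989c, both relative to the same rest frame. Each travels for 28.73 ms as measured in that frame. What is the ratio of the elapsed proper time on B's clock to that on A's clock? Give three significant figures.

τ_B/τ_A = 0.170

A: β = 0.961; γ = 1/√(1 − 0.961²) = 1/√0.07648 = 3.616. B: γ = 1/√(1 − 0.9989²) = 1/√0.002199 = 21.33.
τ_A/τ_B = γ_B/γ_A = 21.33/3.616 = 5.898, so τ_B/τ_A = 0.1696.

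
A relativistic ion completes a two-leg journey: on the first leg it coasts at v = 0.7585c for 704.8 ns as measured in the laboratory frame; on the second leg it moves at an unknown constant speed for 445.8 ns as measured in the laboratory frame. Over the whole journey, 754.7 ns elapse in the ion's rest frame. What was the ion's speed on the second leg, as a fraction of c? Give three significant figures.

β = 0.749

Leg 1: γ = 1/√(1 − 0.7585²) = 1/√0.4247 = 1.535; τ_1 = 704.8/1.535 = 459.3 ns.
Leg 2: speed unknown; τ_2 = 445.8/γ_2.
Total proper time: 459.3 + τ_2 = 754.7, so τ_2 = 754.7 − 459.3 = 295.4 ns.
γ_2 = 445.8/295.4 = 1.509; β = √(1 − 1/γ²) = √0.5609.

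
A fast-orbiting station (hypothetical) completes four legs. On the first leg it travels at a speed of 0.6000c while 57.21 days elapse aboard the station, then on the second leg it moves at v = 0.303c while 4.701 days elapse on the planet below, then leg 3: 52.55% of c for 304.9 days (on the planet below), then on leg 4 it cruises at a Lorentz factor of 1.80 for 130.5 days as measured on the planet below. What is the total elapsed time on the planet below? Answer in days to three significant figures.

Leg 1: γ = 1/√(1 − 0.6000²) = 1/√0.6400 = 1.250; Δt_1 = 1.250 × 57.21 = 71.51 days.
Leg 2: 4.701 days is already measured on the planet below.
Leg 3: 304.9 days is already measured on the planet below.
Leg 4: 130.5 days is already measured on the planet below.
Total: 71.51 + 4.701 + 304.9 + 130.5 days.

Δt = 512 days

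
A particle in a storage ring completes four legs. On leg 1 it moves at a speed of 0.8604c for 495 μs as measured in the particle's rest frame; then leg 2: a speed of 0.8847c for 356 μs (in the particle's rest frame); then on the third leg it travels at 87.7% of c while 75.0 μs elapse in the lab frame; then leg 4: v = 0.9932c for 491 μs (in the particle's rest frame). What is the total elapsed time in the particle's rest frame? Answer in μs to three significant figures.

Leg 1: 495 μs is already measured in the particle's rest frame.
Leg 2: 356 μs is already measured in the particle's rest frame.
Leg 3: β = 0.877; γ = 1/√(1 − 0.877²) = 1/√0.2309 = 2.081; τ_3 = 75.0/2.081 = 36.04 μs.
Leg 4: 491 μs is already measured in the particle's rest frame.
Total: 495.0 + 356.0 + 36.04 + 491.0 μs.

τ = 1380 μs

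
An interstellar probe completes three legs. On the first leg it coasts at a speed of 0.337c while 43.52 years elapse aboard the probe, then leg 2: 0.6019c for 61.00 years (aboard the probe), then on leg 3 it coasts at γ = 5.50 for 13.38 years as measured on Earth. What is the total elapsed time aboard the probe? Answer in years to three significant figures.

Leg 1: 43.52 years is already measured aboard the probe.
Leg 2: 61.00 years is already measured aboard the probe.
Leg 3: γ = 5.50; τ_3 = 13.38/5.500 = 2.433 years.
Total: 43.52 + 61.00 + 2.433 years.

τ = 107 years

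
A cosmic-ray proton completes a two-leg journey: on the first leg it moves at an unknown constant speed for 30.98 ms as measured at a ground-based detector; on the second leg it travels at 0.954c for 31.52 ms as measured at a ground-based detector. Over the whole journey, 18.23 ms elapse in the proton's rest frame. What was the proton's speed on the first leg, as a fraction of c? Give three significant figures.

β = 0.959

Leg 1: speed unknown; τ_1 = 30.98/γ_1.
Leg 2: γ = 1/√(1 − 0.954²) = 1/√0.08988 = 3.335; τ_2 = 31.52/3.335 = 9.450 ms.
Total proper time: τ_1 + 9.450 = 18.23, so τ_1 = 18.23 − 9.450 = 8.780 ms.
γ_1 = 30.98/8.780 = 3.528; β = √(1 − 1/γ²) = √0.9197.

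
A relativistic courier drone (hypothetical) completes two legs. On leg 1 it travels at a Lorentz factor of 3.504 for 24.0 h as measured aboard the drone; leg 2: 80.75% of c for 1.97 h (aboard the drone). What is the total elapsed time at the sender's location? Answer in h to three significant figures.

Leg 1: γ = 3.504; Δt_1 = 3.504 × 24.0 = 84.10 h.
Leg 2: β = 0.8075; γ = 1/√(1 − 0.8075²) = 1/√0.3479 = 1.695; Δt_2 = 1.695 × 1.97 = 3.340 h.
Total: 84.10 + 3.340 h.

Δt = 87.4 h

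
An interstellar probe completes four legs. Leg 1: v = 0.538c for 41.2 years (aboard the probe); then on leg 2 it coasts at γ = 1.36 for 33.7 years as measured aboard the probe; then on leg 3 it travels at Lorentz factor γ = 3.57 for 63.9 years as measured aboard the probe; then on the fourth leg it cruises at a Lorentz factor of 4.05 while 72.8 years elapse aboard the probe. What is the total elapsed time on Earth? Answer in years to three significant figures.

Δt = 618 years

Leg 1: γ = 1/√(1 − 0.538²) = 1/√0.7106 = 1.186; Δt_1 = 1.186 × 41.2 = 48.88 years.
Leg 2: γ = 1.36; Δt_2 = 1.360 × 33.7 = 45.83 years.
Leg 3: γ = 3.57; Δt_3 = 3.570 × 63.9 = 228.1 years.
Leg 4: γ = 4.05; Δt_4 = 4.050 × 72.8 = 294.8 years.
Total: 48.88 + 45.83 + 228.1 + 294.8 years.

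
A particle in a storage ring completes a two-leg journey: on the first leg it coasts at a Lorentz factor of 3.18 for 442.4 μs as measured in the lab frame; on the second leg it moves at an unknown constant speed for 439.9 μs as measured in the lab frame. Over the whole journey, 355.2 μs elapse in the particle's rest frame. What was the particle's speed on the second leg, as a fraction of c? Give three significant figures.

β = 0.871

Leg 1: γ = 3.18; τ_1 = 442.4/3.180 = 139.1 μs.
Leg 2: speed unknown; τ_2 = 439.9/γ_2.
Total proper time: 139.1 + τ_2 = 355.2, so τ_2 = 355.2 − 139.1 = 216.1 μs.
γ_2 = 439.9/216.1 = 2.036; β = √(1 − 1/γ²) = √0.7587.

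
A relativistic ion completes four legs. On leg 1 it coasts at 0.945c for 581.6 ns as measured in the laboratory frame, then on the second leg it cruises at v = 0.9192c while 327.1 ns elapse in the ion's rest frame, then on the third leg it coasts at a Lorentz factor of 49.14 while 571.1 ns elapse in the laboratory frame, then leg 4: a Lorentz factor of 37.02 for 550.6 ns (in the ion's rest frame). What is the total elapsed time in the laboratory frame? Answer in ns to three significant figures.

Leg 1: 581.6 ns is already measured in the laboratory frame.
Leg 2: γ = 1/√(1 − 0.9192²) = 1/√0.1551 = 2.539; Δt_2 = 2.539 × 327.1 = 830.6 ns.
Leg 3: 571.1 ns is already measured in the laboratory frame.
Leg 4: γ = 37.02; Δt_4 = 37.02 × 550.6 = 2.038×10⁴ ns.
Total: 581.6 + 830.6 + 571.1 + 2.038×10⁴ ns.

Δt = 2.24×10⁴ ns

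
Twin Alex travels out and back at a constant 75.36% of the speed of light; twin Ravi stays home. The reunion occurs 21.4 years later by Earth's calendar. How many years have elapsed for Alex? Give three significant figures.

β = 0.7536; γ = 1/√(1 − 0.7536²) = 1/√0.4321 = 1.521
Alex's clock measures proper time along the trip: τ = Δt/γ = 21.4/1.521 years.

τ = 14.1 years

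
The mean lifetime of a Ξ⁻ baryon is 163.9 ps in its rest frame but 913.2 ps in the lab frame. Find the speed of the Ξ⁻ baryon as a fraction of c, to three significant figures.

γ = Δt/τ₀ = 913.2/163.9 = 5.572
β = √(1 − 1/γ²) = √(1 − 0.03221) = √0.9678

v = 0.984c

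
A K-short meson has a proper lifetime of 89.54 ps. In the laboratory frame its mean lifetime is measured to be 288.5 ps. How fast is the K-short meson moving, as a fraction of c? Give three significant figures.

γ = Δt/τ₀ = 288.5/89.54 = 3.222
β = √(1 − 1/γ²) = √(1 − 0.09633) = √0.9037

β = 0.951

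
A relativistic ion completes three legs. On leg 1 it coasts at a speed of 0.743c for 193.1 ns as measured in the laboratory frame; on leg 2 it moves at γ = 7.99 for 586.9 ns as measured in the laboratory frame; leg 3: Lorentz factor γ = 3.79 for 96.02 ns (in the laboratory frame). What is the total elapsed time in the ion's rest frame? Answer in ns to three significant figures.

Leg 1: γ = 1/√(1 − 0.743²) = 1/√0.4480 = 1.494; τ_1 = 193.1/1.494 = 129.2 ns.
Leg 2: γ = 7.99; τ_2 = 586.9/7.990 = 73.45 ns.
Leg 3: γ = 3.79; τ_3 = 96.02/3.790 = 25.34 ns.
Total: 129.2 + 73.45 + 25.34 ns.

τ = 228 ns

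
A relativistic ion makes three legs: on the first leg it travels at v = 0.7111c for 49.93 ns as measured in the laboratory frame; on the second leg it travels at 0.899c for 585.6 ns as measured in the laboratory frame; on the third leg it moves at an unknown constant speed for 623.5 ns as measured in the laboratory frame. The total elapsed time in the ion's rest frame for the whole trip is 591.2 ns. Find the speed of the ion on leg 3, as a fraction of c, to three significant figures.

Leg 1: γ = 1/√(1 − 0.7111²) = 1/√0.4943 = 1.422; τ_1 = 49.93/1.422 = 35.11 ns.
Leg 2: γ = 1/√(1 − 0.899²) = 1/√0.1918 = 2.283; τ_2 = 585.6/2.283 = 256.5 ns.
Leg 3: speed unknown; τ_3 = 623.5/γ_3.
Total proper time: 35.11 + 256.5 + τ_3 = 591.2, so τ_3 = 591.2 − 291.6 = 299.6 ns.
γ_3 = 623.5/299.6 = 2.081; β = √(1 − 1/γ²) = √0.7691.

β = 0.877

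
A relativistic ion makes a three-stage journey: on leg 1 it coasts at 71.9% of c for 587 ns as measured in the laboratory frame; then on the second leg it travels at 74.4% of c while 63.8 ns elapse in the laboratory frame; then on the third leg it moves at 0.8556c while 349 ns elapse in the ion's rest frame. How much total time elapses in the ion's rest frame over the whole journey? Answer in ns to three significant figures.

Leg 1: β = 0.719; γ = 1/√(1 − 0.719²) = 1/√0.4830 = 1.439; τ_1 = 587/1.439 = 408.0 ns.
Leg 2: β = 0.744; γ = 1/√(1 − 0.744²) = 1/√0.4465 = 1.497; τ_2 = 63.8/1.497 = 42.63 ns.
Leg 3: 349 ns is already measured in the ion's rest frame.
Total: 408.0 + 42.63 + 349.0 ns.

τ = 800 ns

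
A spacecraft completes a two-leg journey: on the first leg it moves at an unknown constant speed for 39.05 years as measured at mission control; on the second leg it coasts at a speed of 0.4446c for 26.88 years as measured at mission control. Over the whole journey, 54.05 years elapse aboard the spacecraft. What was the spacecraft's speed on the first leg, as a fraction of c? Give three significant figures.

β = 0.641

Leg 1: speed unknown; τ_1 = 39.05/γ_1.
Leg 2: γ = 1/√(1 − 0.4446²) = 1/√0.8023 = 1.116; τ_2 = 26.88/1.116 = 24.08 years.
Total proper time: τ_1 + 24.08 = 54.05, so τ_1 = 54.05 − 24.08 = 29.97 years.
γ_1 = 39.05/29.97 = 1.303; β = √(1 − 1/γ²) = √0.4109.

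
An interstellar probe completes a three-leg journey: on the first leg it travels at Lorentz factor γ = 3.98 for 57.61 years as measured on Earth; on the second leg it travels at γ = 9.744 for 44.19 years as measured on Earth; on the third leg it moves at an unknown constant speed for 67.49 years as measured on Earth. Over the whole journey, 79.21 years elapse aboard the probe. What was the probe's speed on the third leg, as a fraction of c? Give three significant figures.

β = 0.452

Leg 1: γ = 3.98; τ_1 = 57.61/3.980 = 14.47 years.
Leg 2: γ = 9.744; τ_2 = 44.19/9.744 = 4.535 years.
Leg 3: speed unknown; τ_3 = 67.49/γ_3.
Total proper time: 14.47 + 4.535 + τ_3 = 79.21, so τ_3 = 79.21 − 19.01 = 60.20 years.
γ_3 = 67.49/60.20 = 1.121; β = √(1 − 1/γ²) = √0.2044.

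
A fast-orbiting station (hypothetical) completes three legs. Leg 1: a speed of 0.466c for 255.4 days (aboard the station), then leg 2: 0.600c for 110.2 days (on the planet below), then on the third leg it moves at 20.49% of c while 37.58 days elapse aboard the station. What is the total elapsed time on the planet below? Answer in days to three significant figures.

Δt = 437 days

Leg 1: γ = 1/√(1 − 0.466²) = 1/√0.7828 = 1.130; Δt_1 = 1.130 × 255.4 = 288.7 days.
Leg 2: 110.2 days is already measured on the planet below.
Leg 3: β = 0.2049; γ = 1/√(1 − 0.2049²) = 1/√0.9580 = 1.022; Δt_3 = 1.022 × 37.58 = 38.39 days.
Total: 288.7 + 110.2 + 38.39 days.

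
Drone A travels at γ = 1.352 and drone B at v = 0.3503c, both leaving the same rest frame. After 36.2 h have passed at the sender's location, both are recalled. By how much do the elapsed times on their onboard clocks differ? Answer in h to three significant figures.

|τ_A − τ_B| = 7.13 h

A: γ = 1.352; τ_A = 36.2/1.352 = 26.78 h.
B: γ = 1/√(1 − 0.3503²) = 1/√0.8773 = 1.068; τ_B = 36.2/1.068 = 33.91 h.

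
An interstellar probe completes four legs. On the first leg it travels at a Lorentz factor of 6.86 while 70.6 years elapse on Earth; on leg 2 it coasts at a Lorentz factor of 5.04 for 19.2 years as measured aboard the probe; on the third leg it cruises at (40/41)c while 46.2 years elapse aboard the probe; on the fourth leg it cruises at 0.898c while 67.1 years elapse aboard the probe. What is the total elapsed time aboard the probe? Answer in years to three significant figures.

τ = 143 years

Leg 1: γ = 6.86; τ_1 = 70.6/6.860 = 10.29 years.
Leg 2: 19.2 years is already measured aboard the probe.
Leg 3: 46.2 years is already measured aboard the probe.
Leg 4: 67.1 years is already measured aboard the probe.
Total: 10.29 + 19.20 + 46.20 + 67.10 years.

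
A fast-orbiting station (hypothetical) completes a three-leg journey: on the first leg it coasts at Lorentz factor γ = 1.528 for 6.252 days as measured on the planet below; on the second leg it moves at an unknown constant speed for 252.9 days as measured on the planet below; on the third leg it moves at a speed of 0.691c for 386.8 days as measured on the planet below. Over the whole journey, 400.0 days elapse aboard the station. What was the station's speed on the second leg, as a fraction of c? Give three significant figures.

Leg 1: γ = 1.528; τ_1 = 6.252/1.528 = 4.092 days.
Leg 2: speed unknown; τ_2 = 252.9/γ_2.
Leg 3: γ = 1/√(1 − 0.691²) = 1/√0.5225 = 1.383; τ_3 = 386.8/1.383 = 279.6 days.
Total proper time: 4.092 + τ_2 + 279.6 = 400.0, so τ_2 = 400.0 − 283.7 = 116.3 days.
γ_2 = 252.9/116.3 = 2.174; β = √(1 − 1/γ²) = √0.7885.

β = 0.888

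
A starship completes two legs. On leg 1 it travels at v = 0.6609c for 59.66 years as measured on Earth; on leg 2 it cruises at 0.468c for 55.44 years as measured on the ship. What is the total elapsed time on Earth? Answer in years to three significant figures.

Leg 1: 59.66 years is already measured on Earth.
Leg 2: γ = 1/√(1 − 0.468²) = 1/√0.7810 = 1.132; Δt_2 = 1.132 × 55.44 = 62.73 years.
Total: 59.66 + 62.73 years.

Δt = 122 years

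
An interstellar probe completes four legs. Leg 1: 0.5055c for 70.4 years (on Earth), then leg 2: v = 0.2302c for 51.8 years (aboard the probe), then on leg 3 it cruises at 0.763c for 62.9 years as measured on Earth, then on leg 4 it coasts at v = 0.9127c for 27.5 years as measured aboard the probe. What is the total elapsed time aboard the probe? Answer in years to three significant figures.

τ = 181 years

Leg 1: γ = 1/√(1 − 0.5055²) = 1/√0.7445 = 1.159; τ_1 = 70.4/1.159 = 60.74 years.
Leg 2: 51.8 years is already measured aboard the probe.
Leg 3: γ = 1/√(1 − 0.763²) = 1/√0.4178 = 1.547; τ_3 = 62.9/1.547 = 40.66 years.
Leg 4: 27.5 years is already measured aboard the probe.
Total: 60.74 + 51.80 + 40.66 + 27.50 years.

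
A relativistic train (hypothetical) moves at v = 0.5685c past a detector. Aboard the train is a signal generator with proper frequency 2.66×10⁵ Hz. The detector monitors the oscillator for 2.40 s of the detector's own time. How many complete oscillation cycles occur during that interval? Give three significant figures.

γ = 1/√(1 − 0.5685²) = 1/√0.6768 = 1.216
During 2.40 s of lab time, the oscillator's proper time advances by τ = Δt/γ = 2.40/1.216 = 1.974 s = 1.974×10⁰ s.
N = f × τ = 2.66×10⁵ × 1.974×10⁰ = 5.252×10⁵.

N = 5.25×10⁵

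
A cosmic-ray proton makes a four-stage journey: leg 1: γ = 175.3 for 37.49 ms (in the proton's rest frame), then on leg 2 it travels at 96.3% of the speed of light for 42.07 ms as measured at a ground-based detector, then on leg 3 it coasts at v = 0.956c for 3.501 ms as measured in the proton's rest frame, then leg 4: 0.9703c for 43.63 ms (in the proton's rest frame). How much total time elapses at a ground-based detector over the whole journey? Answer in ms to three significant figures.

Δt = 6810 ms

Leg 1: γ = 175.3; Δt_1 = 175.3 × 37.49 = 6572 ms.
Leg 2: 42.07 ms is already measured at a ground-based detector.
Leg 3: γ = 1/√(1 − 0.956²) = 1/√0.08606 = 3.409; Δt_3 = 3.409 × 3.501 = 11.93 ms.
Leg 4: γ = 1/√(1 − 0.9703²) = 1/√0.05852 = 4.134; Δt_4 = 4.134 × 43.63 = 180.4 ms.
Total: 6572 + 42.07 + 11.93 + 180.4 ms.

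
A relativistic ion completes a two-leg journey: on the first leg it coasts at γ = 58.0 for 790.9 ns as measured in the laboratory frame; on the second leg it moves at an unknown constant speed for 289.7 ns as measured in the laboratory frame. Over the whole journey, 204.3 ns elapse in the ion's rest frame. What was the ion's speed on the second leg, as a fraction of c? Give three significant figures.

Leg 1: γ = 58.0; τ_1 = 790.9/58.00 = 13.64 ns.
Leg 2: speed unknown; τ_2 = 289.7/γ_2.
Total proper time: 13.64 + τ_2 = 204.3, so τ_2 = 204.3 − 13.64 = 190.7 ns.
γ_2 = 289.7/190.7 = 1.519; β = √(1 − 1/γ²) = √0.5668.

β = 0.753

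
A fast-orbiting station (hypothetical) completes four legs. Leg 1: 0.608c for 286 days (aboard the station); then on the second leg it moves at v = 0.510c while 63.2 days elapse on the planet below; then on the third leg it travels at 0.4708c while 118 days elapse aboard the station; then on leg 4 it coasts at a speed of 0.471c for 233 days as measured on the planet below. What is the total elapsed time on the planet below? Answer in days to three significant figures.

Leg 1: γ = 1/√(1 − 0.608²) = 1/√0.6303 = 1.260; Δt_1 = 1.260 × 286 = 360.2 days.
Leg 2: 63.2 days is already measured on the planet below.
Leg 3: γ = 1/√(1 − 0.4708²) = 1/√0.7783 = 1.133; Δt_3 = 1.133 × 118 = 133.8 days.
Leg 4: 233 days is already measured on the planet below.
Total: 360.2 + 63.20 + 133.8 + 233.0 days.

Δt = 790 days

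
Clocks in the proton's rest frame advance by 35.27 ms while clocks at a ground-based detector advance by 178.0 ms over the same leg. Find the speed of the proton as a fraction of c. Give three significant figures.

The proper time is measured in the proton's rest frame (both events occur at the proton's location); Δt is measured at a ground-based detector. γ = Δt/τ = 178.0/35.27 = 5.047.
β = √(1 − 1/γ²) = √(1 − 0.03926) = √0.9607

β = 0.980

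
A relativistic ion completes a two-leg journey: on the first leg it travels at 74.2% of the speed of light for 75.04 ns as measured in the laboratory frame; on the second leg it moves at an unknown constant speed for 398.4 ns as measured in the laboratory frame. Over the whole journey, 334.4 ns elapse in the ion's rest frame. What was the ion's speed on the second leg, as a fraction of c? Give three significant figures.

Leg 1: β = 0.742; γ = 1/√(1 − 0.742²) = 1/√0.4494 = 1.492; τ_1 = 75.04/1.492 = 50.31 ns.
Leg 2: speed unknown; τ_2 = 398.4/γ_2.
Total proper time: 50.31 + τ_2 = 334.4, so τ_2 = 334.4 − 50.31 = 284.1 ns.
γ_2 = 398.4/284.1 = 1.402; β = √(1 − 1/γ²) = √0.4915.

β = 0.701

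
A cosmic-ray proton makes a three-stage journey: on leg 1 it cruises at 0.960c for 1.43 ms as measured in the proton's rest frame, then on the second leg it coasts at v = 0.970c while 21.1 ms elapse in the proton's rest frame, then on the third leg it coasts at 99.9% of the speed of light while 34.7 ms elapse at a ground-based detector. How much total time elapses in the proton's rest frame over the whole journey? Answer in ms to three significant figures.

τ = 24.1 ms

Leg 1: 1.43 ms is already measured in the proton's rest frame.
Leg 2: 21.1 ms is already measured in the proton's rest frame.
Leg 3: β = 0.999; γ = 1/√(1 − 0.999²) = 1/√0.001999 = 22.37; τ_3 = 34.7/22.37 = 1.551 ms.
Total: 1.430 + 21.10 + 1.551 ms.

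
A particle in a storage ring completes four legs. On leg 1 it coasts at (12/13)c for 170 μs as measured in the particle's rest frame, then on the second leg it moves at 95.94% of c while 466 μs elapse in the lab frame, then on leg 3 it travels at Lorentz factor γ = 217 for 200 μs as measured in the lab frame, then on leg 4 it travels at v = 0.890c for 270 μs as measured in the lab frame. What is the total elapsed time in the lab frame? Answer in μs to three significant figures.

Δt = 1380 μs

Leg 1: γ = 1/√(1 − (12/13)²) = 13/5 = 2.600; Δt_1 = 2.600 × 170 = 442.0 μs.
Leg 2: 466 μs is already measured in the lab frame.
Leg 3: 200 μs is already measured in the lab frame.
Leg 4: 270 μs is already measured in the lab frame.
Total: 442.0 + 466.0 + 200.0 + 270.0 μs.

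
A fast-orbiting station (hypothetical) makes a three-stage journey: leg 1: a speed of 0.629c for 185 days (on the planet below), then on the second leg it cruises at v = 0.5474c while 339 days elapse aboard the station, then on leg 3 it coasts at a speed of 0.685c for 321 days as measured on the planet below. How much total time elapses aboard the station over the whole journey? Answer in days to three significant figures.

Leg 1: γ = 1/√(1 − 0.629²) = 1/√0.6044 = 1.286; τ_1 = 185/1.286 = 143.8 days.
Leg 2: 339 days is already measured aboard the station.
Leg 3: γ = 1/√(1 − 0.685²) = 1/√0.5308 = 1.373; τ_3 = 321/1.373 = 233.9 days.
Total: 143.8 + 339.0 + 233.9 days.

τ = 717 days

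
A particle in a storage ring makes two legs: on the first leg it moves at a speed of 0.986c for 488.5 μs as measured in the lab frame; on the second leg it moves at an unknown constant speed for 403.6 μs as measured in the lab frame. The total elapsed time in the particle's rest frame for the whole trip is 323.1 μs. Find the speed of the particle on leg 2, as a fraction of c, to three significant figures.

β = 0.801

Leg 1: γ = 1/√(1 − 0.986²) = 1/√0.02780 = 5.997; τ_1 = 488.5/5.997 = 81.46 μs.
Leg 2: speed unknown; τ_2 = 403.6/γ_2.
Total proper time: 81.46 + τ_2 = 323.1, so τ_2 = 323.1 − 81.46 = 241.6 μs.
γ_2 = 403.6/241.6 = 1.670; β = √(1 − 1/γ²) = √0.6415.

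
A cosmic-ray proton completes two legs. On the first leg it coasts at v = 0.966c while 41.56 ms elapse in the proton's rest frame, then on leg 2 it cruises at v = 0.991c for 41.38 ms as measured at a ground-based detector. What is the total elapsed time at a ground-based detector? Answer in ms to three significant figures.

Δt = 202 ms

Leg 1: γ = 1/√(1 − 0.966²) = 1/√0.06684 = 3.868; Δt_1 = 3.868 × 41.56 = 160.7 ms.
Leg 2: 41.38 ms is already measured at a ground-based detector.
Total: 160.7 + 41.38 ms.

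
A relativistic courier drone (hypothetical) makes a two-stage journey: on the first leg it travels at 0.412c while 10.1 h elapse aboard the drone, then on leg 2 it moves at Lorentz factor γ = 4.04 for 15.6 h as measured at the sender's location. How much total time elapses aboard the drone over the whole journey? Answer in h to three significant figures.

Leg 1: 10.1 h is already measured aboard the drone.
Leg 2: γ = 4.04; τ_2 = 15.6/4.040 = 3.861 h.
Total: 10.10 + 3.861 h.

τ = 14.0 h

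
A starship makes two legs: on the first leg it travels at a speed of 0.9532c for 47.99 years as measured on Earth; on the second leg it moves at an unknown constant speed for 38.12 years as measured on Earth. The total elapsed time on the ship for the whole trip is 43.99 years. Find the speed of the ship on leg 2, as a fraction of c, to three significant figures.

Leg 1: γ = 1/√(1 − 0.9532²) = 1/√0.09141 = 3.308; τ_1 = 47.99/3.308 = 14.51 years.
Leg 2: speed unknown; τ_2 = 38.12/γ_2.
Total proper time: 14.51 + τ_2 = 43.99, so τ_2 = 43.99 − 14.51 = 29.48 years.
γ_2 = 38.12/29.48 = 1.293; β = √(1 − 1/γ²) = √0.4019.

β = 0.634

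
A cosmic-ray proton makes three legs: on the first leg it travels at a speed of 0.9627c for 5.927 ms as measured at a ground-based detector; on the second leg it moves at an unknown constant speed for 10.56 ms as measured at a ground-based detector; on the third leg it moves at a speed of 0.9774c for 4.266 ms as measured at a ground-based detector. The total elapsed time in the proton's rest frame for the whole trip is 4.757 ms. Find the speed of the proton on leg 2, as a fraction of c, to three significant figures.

β = 0.977

Leg 1: γ = 1/√(1 − 0.9627²) = 1/√0.07321 = 3.696; τ_1 = 5.927/3.696 = 1.604 ms.
Leg 2: speed unknown; τ_2 = 10.56/γ_2.
Leg 3: γ = 1/√(1 − 0.9774²) = 1/√0.04469 = 4.730; τ_3 = 4.266/4.730 = 0.9018 ms.
Total proper time: 1.604 + τ_2 + 0.9018 = 4.757, so τ_2 = 4.757 − 2.505 = 2.252 ms.
γ_2 = 10.56/2.252 = 4.690; β = √(1 − 1/γ²) = √0.9545.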